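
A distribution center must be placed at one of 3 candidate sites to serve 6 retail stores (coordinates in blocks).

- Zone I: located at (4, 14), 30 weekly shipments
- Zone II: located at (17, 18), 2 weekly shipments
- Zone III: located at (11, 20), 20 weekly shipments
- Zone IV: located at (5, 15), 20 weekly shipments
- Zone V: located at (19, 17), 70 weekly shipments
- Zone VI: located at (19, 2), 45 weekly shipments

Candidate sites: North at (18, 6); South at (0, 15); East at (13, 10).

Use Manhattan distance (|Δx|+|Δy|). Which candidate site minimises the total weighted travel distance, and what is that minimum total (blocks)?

Total weighted distance at each candidate:
  North (18, 6): total = 2611
  South (0, 15): total = 3520
  East (13, 10): total = 2454
Minimum is at East with total 2454 blocks.

East, total 2454 blocks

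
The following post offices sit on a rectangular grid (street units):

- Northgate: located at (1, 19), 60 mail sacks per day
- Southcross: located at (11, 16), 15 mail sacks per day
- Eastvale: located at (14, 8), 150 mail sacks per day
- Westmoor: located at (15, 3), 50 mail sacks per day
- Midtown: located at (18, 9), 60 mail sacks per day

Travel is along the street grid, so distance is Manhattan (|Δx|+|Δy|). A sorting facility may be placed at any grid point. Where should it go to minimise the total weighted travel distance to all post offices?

Manhattan distance separates: Σwᵢ(|x−xᵢ|+|y−yᵢ|) = Σwᵢ|x−xᵢ| + Σwᵢ|y−yᵢ|, so x and y are optimised independently as 1-D weighted medians.
Total weight W = 335; half = 167.5.
x-coordinate, sorted with cumulative weight:
  x=1 (Northgate, w=60) cum 60
  x=11 (Southcross, w=15) cum 75
  x=14 (Eastvale, w=150) cum 225  ← median
  x=15 (Westmoor, w=50) cum 275
  x=18 (Midtown, w=60) cum 335
⇒ x* = 14
y-coordinate, sorted with cumulative weight:
  y=3 (Westmoor, w=50) cum 50
  y=8 (Eastvale, w=150) cum 200  ← median
  y=9 (Midtown, w=60) cum 260
  y=16 (Southcross, w=15) cum 275
  y=19 (Northgate, w=60) cum 335
⇒ y* = 8

(14, 8)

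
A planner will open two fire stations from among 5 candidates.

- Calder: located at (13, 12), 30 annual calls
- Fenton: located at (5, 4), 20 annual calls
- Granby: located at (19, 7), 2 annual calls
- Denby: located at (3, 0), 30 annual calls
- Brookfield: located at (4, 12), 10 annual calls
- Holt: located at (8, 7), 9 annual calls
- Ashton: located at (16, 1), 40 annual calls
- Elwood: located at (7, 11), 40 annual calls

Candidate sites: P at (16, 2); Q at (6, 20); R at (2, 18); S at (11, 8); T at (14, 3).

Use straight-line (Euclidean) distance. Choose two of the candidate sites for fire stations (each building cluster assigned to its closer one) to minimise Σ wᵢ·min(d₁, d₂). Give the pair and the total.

{P, S}, total 978.5

Evaluate every pair (each demand assigned to the nearer of the two):
  {P, S}: total = 978.5
  {S, T}: total = 1052.8
  {R, S}: total = 1269.7
  {Q, S}: total = 1287.1
  {R, T}: total = 1393.0
  {Q, T}: total = 1430.3
  {P, T}: total = 1471.1
  {P, R}: total = 1475.3
  {P, Q}: total = 1512.6
  {Q, R}: total = 2561.8
Best pair: {P, S} with total 978.5.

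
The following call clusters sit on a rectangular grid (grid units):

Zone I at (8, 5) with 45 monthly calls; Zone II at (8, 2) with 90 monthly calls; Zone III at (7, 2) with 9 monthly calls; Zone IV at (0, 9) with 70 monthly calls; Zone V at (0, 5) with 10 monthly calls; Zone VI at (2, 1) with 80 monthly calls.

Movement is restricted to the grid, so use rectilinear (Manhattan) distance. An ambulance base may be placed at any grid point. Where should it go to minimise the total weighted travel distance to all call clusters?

(2, 2)

Manhattan distance separates: Σwᵢ(|x−xᵢ|+|y−yᵢ|) = Σwᵢ|x−xᵢ| + Σwᵢ|y−yᵢ|, so x and y are optimised independently as 1-D weighted medians.
Total weight W = 304; half = 152.
x-coordinate, sorted with cumulative weight:
  x=0 (Zone IV, w=70) cum 70
  x=0 (Zone V, w=10) cum 80
  x=2 (Zone VI, w=80) cum 160  ← median
  x=7 (Zone III, w=9) cum 169
  x=8 (Zone I, w=45) cum 214
  x=8 (Zone II, w=90) cum 304
⇒ x* = 2
y-coordinate, sorted with cumulative weight:
  y=1 (Zone VI, w=80) cum 80
  y=2 (Zone II, w=90) cum 170  ← median
  y=2 (Zone III, w=9) cum 179
  y=5 (Zone I, w=45) cum 224
  y=5 (Zone V, w=10) cum 234
  y=9 (Zone IV, w=70) cum 304
⇒ y* = 2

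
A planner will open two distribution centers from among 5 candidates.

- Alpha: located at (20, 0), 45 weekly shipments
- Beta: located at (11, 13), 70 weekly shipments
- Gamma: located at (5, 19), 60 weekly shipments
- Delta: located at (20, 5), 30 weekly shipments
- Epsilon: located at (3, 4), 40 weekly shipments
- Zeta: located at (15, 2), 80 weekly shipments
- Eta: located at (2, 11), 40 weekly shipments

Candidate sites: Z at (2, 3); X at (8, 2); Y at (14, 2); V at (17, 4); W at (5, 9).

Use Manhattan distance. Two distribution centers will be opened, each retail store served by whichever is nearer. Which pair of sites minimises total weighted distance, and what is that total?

{Y, W}, total 2490

Evaluate every pair (each demand assigned to the nearer of the two):
  {Y, W}: total = 2490
  {V, W}: total = 2535
  {Z, Y}: total = 3230
  {Z, V}: total = 3345
  {X, W}: total = 3420
  {X, Y}: total = 3770
  {X, V}: total = 3815
  {Z, X}: total = 4160
  {Z, W}: total = 4215
  {Y, V}: total = 4415
Best pair: {Y, W} with total 2490.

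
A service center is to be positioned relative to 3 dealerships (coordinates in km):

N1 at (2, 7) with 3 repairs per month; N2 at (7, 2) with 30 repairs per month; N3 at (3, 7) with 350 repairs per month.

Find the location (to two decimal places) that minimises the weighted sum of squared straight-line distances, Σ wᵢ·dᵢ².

The minimiser of Σwᵢ‖p−pᵢ‖² is the weighted centroid p* = (Σwᵢpᵢ)/(Σwᵢ).
Σwᵢ = 383.
Σwᵢxᵢ = 3·2 + 30·7 + 350·3 = 1266.
Σwᵢyᵢ = 3·7 + 30·2 + 350·7 = 2531.
x* = 1266/383 = 3.31, y* = 2531/383 = 6.61.

(3.31, 6.61)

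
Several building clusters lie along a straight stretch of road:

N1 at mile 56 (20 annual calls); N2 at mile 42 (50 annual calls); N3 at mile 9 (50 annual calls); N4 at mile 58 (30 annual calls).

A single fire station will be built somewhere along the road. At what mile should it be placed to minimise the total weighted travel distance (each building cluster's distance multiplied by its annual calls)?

For a sum of weighted absolute distances on a line, the optimum is the weighted median (not the mean). Total weight W = 150; half-weight = 75.
Sort by position and accumulate weight:
  mile 9 (N3, w=50) → cum 50
  mile 42 (N2, w=50) → cum 100  ≥ 75 → median here
  mile 56 (N1, w=20) → cum 120
  mile 58 (N4, w=30) → cum 150
Optimal location: mile 42.

x = 42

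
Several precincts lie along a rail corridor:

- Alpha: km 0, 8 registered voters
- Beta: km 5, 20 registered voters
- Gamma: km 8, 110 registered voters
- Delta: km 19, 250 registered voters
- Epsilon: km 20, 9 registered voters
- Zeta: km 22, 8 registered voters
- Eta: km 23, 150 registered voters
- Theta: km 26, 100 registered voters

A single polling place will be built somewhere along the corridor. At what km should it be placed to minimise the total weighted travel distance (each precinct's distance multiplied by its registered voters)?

For a sum of weighted absolute distances on a line, the optimum is the weighted median (not the mean). Total weight W = 655; half-weight = 327.5.
Sort by position and accumulate weight:
  km 0 (Alpha, w=8) → cum 8
  km 5 (Beta, w=20) → cum 28
  km 8 (Gamma, w=110) → cum 138
  km 19 (Delta, w=250) → cum 388  ≥ 327.5 → median here
  km 20 (Epsilon, w=9) → cum 397
  km 22 (Zeta, w=8) → cum 405
  km 23 (Eta, w=150) → cum 555
  km 26 (Theta, w=100) → cum 655
Optimal location: km 19.

x = 19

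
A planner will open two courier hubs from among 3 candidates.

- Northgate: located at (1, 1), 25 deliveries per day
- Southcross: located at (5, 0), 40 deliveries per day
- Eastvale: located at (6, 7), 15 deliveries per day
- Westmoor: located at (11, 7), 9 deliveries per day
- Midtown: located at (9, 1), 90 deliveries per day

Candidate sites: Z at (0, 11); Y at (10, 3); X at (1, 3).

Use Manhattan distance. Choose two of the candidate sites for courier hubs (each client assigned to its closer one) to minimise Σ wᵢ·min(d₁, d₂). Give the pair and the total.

Evaluate every pair (each demand assigned to the nearer of the two):
  {Y, X}: total = 765
  {Z, Y}: total = 1030
  {Z, X}: total = 1491
Best pair: {Y, X} with total 765.

{Y, X}, total 765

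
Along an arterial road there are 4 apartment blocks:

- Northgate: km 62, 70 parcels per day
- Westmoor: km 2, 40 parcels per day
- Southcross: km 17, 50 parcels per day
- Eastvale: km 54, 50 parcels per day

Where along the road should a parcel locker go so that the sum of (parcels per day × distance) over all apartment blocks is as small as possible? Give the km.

For a sum of weighted absolute distances on a line, the optimum is the weighted median (not the mean). Total weight W = 210; half-weight = 105.
Sort by position and accumulate weight:
  km 2 (Westmoor, w=40) → cum 40
  km 17 (Southcross, w=50) → cum 90
  km 54 (Eastvale, w=50) → cum 140  ≥ 105 → median here
  km 62 (Northgate, w=70) → cum 210
Optimal location: km 54.

x = 54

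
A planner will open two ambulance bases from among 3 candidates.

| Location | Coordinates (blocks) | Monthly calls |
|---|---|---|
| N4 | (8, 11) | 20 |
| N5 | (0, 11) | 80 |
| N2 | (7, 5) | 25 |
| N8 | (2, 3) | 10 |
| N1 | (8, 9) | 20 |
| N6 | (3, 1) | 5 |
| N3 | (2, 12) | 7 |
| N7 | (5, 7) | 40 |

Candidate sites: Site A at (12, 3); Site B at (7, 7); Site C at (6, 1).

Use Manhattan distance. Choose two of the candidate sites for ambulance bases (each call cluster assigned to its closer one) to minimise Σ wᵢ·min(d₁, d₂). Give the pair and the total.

{Site B, Site C}, total 1315

Evaluate every pair (each demand assigned to the nearer of the two):
  {Site B, Site C}: total = 1315
  {Site A, Site B}: total = 1380
  {Site A, Site C}: total = 2305
Best pair: {Site B, Site C} with total 1315.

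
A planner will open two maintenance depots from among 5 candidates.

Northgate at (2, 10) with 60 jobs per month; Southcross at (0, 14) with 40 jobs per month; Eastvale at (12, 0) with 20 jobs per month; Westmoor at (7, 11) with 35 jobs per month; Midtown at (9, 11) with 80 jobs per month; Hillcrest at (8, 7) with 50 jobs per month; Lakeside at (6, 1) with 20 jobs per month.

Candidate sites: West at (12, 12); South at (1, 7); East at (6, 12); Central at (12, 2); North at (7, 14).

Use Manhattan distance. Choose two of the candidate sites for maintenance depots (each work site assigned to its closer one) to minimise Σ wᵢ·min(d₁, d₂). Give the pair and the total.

Evaluate every pair (each demand assigned to the nearer of the two):
  {East, Central}: total = 1600
  {West, East}: total = 1880
  {South, East}: total = 1880
  {West, South}: total = 1900
  {Central, North}: total = 1905
  {South, North}: total = 1955
  {East, North}: total = 1960
  {West, North}: total = 2165
  {South, Central}: total = 2400
  {West, Central}: total = 2440
Best pair: {East, Central} with total 1600.

{East, Central}, total 1600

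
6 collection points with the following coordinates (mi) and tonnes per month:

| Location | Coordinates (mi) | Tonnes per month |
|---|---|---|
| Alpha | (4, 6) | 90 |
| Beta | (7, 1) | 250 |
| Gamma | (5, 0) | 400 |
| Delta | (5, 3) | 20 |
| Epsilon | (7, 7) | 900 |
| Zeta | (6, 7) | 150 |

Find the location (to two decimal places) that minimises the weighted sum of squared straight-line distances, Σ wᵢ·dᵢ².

The minimiser of Σwᵢ‖p−pᵢ‖² is the weighted centroid p* = (Σwᵢpᵢ)/(Σwᵢ).
Σwᵢ = 1810.
Σwᵢxᵢ = 90·4 + 250·7 + 400·5 + 20·5 + 900·7 + 150·6 = 11410.
Σwᵢyᵢ = 90·6 + 250·1 + 400·0 + 20·3 + 900·7 + 150·7 = 8200.
x* = 11410/1810 = 6.30, y* = 8200/1810 = 4.53.

(6.30, 4.53)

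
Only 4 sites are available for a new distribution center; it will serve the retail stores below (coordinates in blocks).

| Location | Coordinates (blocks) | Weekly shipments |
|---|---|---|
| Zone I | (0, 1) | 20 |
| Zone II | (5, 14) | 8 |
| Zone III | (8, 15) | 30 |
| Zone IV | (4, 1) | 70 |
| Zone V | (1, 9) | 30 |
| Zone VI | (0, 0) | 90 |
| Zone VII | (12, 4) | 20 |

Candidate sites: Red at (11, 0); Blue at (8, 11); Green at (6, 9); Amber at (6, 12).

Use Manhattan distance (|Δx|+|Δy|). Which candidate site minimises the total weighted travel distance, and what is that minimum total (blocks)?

Total weighted distance at each candidate:
  Red (11, 0): total = 3160
  Blue (8, 11): total = 3708
  Green (6, 9): total = 2988
  Amber (6, 12): total = 3564
Minimum is at Green with total 2988 blocks.

Green, total 2988 blocks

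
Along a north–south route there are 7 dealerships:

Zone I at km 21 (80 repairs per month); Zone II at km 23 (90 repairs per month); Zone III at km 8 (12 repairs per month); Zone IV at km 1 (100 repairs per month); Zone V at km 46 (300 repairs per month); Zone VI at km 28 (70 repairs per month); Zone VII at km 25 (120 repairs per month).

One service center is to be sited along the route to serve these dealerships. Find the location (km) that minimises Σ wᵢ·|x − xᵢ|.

For a sum of weighted absolute distances on a line, the optimum is the weighted median (not the mean). Total weight W = 772; half-weight = 386.
Sort by position and accumulate weight:
  km 1 (Zone IV, w=100) → cum 100
  km 8 (Zone III, w=12) → cum 112
  km 21 (Zone I, w=80) → cum 192
  km 23 (Zone II, w=90) → cum 282
  km 25 (Zone VII, w=120) → cum 402  ≥ 386 → median here
  km 28 (Zone VI, w=70) → cum 472
  km 46 (Zone V, w=300) → cum 772
Optimal location: km 25.

x = 25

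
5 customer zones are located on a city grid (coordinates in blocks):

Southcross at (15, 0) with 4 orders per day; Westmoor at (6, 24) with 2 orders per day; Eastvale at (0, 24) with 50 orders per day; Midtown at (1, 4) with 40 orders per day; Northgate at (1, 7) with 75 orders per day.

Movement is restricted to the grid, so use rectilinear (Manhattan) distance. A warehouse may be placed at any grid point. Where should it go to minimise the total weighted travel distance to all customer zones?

Manhattan distance separates: Σwᵢ(|x−xᵢ|+|y−yᵢ|) = Σwᵢ|x−xᵢ| + Σwᵢ|y−yᵢ|, so x and y are optimised independently as 1-D weighted medians.
Total weight W = 171; half = 85.5.
x-coordinate, sorted with cumulative weight:
  x=0 (Eastvale, w=50) cum 50
  x=1 (Midtown, w=40) cum 90  ← median
  x=1 (Northgate, w=75) cum 165
  x=6 (Westmoor, w=2) cum 167
  x=15 (Southcross, w=4) cum 171
⇒ x* = 1
y-coordinate, sorted with cumulative weight:
  y=0 (Southcross, w=4) cum 4
  y=4 (Midtown, w=40) cum 44
  y=7 (Northgate, w=75) cum 119  ← median
  y=24 (Westmoor, w=2) cum 121
  y=24 (Eastvale, w=50) cum 171
⇒ y* = 7

(1, 7)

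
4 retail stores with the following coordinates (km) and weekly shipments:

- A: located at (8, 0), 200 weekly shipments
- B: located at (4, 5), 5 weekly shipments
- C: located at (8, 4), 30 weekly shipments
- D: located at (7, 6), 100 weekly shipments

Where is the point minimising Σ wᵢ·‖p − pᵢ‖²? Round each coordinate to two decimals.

(7.64, 2.22)

The minimiser of Σwᵢ‖p−pᵢ‖² is the weighted centroid p* = (Σwᵢpᵢ)/(Σwᵢ).
Σwᵢ = 335.
Σwᵢxᵢ = 200·8 + 5·4 + 30·8 + 100·7 = 2560.
Σwᵢyᵢ = 200·0 + 5·5 + 30·4 + 100·6 = 745.
x* = 2560/335 = 7.64, y* = 745/335 = 2.22.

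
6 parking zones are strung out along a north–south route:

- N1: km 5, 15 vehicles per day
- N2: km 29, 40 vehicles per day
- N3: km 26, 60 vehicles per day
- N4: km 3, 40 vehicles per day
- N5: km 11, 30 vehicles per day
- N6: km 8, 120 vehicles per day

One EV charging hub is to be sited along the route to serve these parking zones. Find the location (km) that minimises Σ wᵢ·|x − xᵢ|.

x = 8

For a sum of weighted absolute distances on a line, the optimum is the weighted median (not the mean). Total weight W = 305; half-weight = 152.5.
Sort by position and accumulate weight:
  km 3 (N4, w=40) → cum 40
  km 5 (N1, w=15) → cum 55
  km 8 (N6, w=120) → cum 175  ≥ 152.5 → median here
  km 11 (N5, w=30) → cum 205
  km 26 (N3, w=60) → cum 265
  km 29 (N2, w=40) → cum 305
Optimal location: km 8.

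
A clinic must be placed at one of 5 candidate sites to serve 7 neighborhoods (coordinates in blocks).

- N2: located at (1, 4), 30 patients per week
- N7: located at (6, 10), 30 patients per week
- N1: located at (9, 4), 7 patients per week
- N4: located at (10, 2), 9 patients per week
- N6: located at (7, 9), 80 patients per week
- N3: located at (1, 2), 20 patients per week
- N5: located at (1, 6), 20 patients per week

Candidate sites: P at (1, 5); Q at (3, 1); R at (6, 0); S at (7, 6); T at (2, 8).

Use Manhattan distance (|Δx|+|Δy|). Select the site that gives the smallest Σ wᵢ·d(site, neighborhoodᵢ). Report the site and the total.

Total weighted distance at each candidate:
  P (1, 5): total = 1381
  Q (3, 1): total = 1805
  R (6, 0): total = 1833
  S (7, 6): total = 1041
  T (2, 8): total = 1213
Minimum is at S with total 1041 blocks.

S, total 1041 blocks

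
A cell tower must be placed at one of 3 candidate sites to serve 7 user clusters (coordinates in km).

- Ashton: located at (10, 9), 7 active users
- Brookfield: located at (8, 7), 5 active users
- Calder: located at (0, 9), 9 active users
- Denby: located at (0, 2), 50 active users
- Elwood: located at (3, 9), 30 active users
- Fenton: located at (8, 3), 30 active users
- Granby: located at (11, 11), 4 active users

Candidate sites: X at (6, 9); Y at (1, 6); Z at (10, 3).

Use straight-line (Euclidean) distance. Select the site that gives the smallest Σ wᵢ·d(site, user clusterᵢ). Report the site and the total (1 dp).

Y, total 717.7 km

Total weighted distance at each candidate:
  X (6, 9): total = 858.4
  Y (1, 6): total = 717.7
  Z (10, 3): total = 1040.6
Minimum is at Y with total 717.7 km.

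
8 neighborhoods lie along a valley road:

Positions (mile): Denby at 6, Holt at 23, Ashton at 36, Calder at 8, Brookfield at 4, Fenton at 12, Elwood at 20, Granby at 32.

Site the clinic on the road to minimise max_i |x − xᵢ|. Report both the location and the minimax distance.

location 20, max distance 16

The 1-center on a line is the midpoint of the two extreme points: leftmost at 4, rightmost at 36.
Optimal location = (4 + 36)/2 = 20; maximum distance = (36 − 4)/2 = 16.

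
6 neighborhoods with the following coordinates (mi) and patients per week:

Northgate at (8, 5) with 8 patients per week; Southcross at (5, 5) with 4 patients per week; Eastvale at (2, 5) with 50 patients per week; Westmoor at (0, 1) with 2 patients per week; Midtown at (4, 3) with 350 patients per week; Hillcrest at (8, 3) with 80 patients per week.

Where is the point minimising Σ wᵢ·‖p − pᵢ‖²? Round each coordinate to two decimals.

(4.50, 3.24)

The minimiser of Σwᵢ‖p−pᵢ‖² is the weighted centroid p* = (Σwᵢpᵢ)/(Σwᵢ).
Σwᵢ = 494.
Σwᵢxᵢ = 8·8 + 4·5 + 50·2 + 2·0 + 350·4 + 80·8 = 2224.
Σwᵢyᵢ = 8·5 + 4·5 + 50·5 + 2·1 + 350·3 + 80·3 = 1602.
x* = 2224/494 = 4.50, y* = 1602/494 = 3.24.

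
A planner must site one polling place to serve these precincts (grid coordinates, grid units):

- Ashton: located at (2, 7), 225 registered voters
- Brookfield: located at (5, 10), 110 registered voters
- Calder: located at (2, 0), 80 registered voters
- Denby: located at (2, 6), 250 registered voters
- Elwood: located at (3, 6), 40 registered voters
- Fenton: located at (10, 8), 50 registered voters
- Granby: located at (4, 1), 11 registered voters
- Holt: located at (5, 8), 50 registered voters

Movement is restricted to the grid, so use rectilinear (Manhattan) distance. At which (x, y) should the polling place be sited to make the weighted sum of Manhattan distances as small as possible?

(2, 7)

Manhattan distance separates: Σwᵢ(|x−xᵢ|+|y−yᵢ|) = Σwᵢ|x−xᵢ| + Σwᵢ|y−yᵢ|, so x and y are optimised independently as 1-D weighted medians.
Total weight W = 816; half = 408.
x-coordinate, sorted with cumulative weight:
  x=2 (Ashton, w=225) cum 225
  x=2 (Calder, w=80) cum 305
  x=2 (Denby, w=250) cum 555  ← median
  x=3 (Elwood, w=40) cum 595
  x=4 (Granby, w=11) cum 606
  x=5 (Brookfield, w=110) cum 716
  x=5 (Holt, w=50) cum 766
  x=10 (Fenton, w=50) cum 816
⇒ x* = 2
y-coordinate, sorted with cumulative weight:
  y=0 (Calder, w=80) cum 80
  y=1 (Granby, w=11) cum 91
  y=6 (Denby, w=250) cum 341
  y=6 (Elwood, w=40) cum 381
  y=7 (Ashton, w=225) cum 606  ← median
  y=8 (Fenton, w=50) cum 656
  y=8 (Holt, w=50) cum 706
  y=10 (Brookfield, w=110) cum 816
⇒ y* = 7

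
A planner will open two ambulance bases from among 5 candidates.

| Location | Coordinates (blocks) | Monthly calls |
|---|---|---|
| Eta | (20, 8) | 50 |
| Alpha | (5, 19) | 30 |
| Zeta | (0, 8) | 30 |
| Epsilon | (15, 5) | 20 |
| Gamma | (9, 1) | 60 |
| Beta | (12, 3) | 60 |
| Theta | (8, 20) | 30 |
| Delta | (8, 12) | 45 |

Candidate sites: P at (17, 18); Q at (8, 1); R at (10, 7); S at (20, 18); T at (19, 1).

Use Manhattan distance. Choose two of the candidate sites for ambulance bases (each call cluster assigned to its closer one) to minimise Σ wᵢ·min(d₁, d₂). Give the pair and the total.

Evaluate every pair (each demand assigned to the nearer of the two):
  {Q, R}: total = 2715
  {P, R}: total = 2835
  {R, T}: total = 2925
  {P, Q}: total = 2955
  {R, S}: total = 2965
  {Q, S}: total = 2985
  {Q, T}: total = 3125
  {P, T}: total = 3875
  {S, T}: total = 4190
  {P, S}: total = 5705
Best pair: {Q, R} with total 2715.

{Q, R}, total 2715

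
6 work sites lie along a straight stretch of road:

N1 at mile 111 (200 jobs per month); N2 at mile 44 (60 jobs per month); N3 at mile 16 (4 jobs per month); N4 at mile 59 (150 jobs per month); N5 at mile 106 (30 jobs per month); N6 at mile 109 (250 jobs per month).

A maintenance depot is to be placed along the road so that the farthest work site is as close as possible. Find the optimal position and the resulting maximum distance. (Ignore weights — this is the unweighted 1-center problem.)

location 63.5, max distance 47.5

The 1-center on a line is the midpoint of the two extreme points: leftmost at 16, rightmost at 111.
Optimal location = (16 + 111)/2 = 63.5; maximum distance = (111 − 16)/2 = 47.5.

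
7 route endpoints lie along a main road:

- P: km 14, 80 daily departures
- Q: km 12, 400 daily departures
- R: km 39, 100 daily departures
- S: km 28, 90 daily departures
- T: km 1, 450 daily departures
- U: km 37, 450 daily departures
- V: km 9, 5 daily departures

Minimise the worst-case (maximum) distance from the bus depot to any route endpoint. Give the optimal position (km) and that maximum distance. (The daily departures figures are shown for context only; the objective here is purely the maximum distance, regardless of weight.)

location 20, max distance 19

The 1-center on a line is the midpoint of the two extreme points: leftmost at 1, rightmost at 39.
Optimal location = (1 + 39)/2 = 20; maximum distance = (39 − 1)/2 = 19.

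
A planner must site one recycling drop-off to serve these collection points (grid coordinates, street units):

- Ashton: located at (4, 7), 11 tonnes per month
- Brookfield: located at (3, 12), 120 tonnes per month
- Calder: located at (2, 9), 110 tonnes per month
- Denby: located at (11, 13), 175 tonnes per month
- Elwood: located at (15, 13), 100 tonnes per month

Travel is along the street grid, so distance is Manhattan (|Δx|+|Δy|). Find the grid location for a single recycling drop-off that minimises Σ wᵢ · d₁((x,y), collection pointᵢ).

(11, 13)

Manhattan distance separates: Σwᵢ(|x−xᵢ|+|y−yᵢ|) = Σwᵢ|x−xᵢ| + Σwᵢ|y−yᵢ|, so x and y are optimised independently as 1-D weighted medians.
Total weight W = 516; half = 258.
x-coordinate, sorted with cumulative weight:
  x=2 (Calder, w=110) cum 110
  x=3 (Brookfield, w=120) cum 230
  x=4 (Ashton, w=11) cum 241
  x=11 (Denby, w=175) cum 416  ← median
  x=15 (Elwood, w=100) cum 516
⇒ x* = 11
y-coordinate, sorted with cumulative weight:
  y=7 (Ashton, w=11) cum 11
  y=9 (Calder, w=110) cum 121
  y=12 (Brookfield, w=120) cum 241
  y=13 (Denby, w=175) cum 416  ← median
  y=13 (Elwood, w=100) cum 516
⇒ y* = 13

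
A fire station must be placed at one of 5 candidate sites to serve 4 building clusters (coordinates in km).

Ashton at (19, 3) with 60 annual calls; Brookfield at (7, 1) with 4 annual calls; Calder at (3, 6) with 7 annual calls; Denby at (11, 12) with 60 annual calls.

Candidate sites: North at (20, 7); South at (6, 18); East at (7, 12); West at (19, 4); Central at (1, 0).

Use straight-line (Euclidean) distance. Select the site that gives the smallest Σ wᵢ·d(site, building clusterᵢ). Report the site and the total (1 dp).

West, total 901.2 km

Total weighted distance at each candidate:
  North (20, 7): total = 1041.6
  South (6, 18): total = 1814.3
  East (7, 12): total = 1234.5
  West (19, 4): total = 901.2
  Central (1, 0): total = 2100.7
Minimum is at West with total 901.2 km.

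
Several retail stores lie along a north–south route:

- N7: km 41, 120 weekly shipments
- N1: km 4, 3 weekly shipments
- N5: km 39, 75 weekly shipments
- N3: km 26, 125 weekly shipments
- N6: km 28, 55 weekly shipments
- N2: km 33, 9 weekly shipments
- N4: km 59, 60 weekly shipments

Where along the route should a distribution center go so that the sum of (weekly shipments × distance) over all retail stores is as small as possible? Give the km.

x = 39

For a sum of weighted absolute distances on a line, the optimum is the weighted median (not the mean). Total weight W = 447; half-weight = 223.5.
Sort by position and accumulate weight:
  km 4 (N1, w=3) → cum 3
  km 26 (N3, w=125) → cum 128
  km 28 (N6, w=55) → cum 183
  km 33 (N2, w=9) → cum 192
  km 39 (N5, w=75) → cum 267  ≥ 223.5 → median here
  km 41 (N7, w=120) → cum 387
  km 59 (N4, w=60) → cum 447
Optimal location: km 39.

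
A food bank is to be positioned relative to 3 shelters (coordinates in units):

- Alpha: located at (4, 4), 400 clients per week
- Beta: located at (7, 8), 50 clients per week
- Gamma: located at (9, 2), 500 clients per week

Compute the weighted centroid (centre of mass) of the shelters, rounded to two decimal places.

The minimiser of Σwᵢ‖p−pᵢ‖² is the weighted centroid p* = (Σwᵢpᵢ)/(Σwᵢ).
Σwᵢ = 950.
Σwᵢxᵢ = 400·4 + 50·7 + 500·9 = 6450.
Σwᵢyᵢ = 400·4 + 50·8 + 500·2 = 3000.
x* = 6450/950 = 6.79, y* = 3000/950 = 3.16.

(6.79, 3.16)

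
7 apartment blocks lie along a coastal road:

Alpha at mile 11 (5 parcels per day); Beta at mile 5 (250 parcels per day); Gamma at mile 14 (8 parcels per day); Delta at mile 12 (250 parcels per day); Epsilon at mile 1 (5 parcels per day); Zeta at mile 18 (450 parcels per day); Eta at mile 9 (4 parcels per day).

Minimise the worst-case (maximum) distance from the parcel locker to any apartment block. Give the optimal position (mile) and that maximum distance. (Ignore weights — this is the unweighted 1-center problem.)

The 1-center on a line is the midpoint of the two extreme points: leftmost at 1, rightmost at 18.
Optimal location = (1 + 18)/2 = 9.5; maximum distance = (18 − 1)/2 = 8.5.

location 9.5, max distance 8.5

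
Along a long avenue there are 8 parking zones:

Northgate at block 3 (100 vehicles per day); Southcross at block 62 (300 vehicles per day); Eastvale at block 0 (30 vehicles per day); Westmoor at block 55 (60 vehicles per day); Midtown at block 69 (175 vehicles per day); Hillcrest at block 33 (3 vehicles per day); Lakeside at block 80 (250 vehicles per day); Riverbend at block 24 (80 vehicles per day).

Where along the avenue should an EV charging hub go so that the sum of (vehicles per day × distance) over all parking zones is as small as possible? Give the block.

For a sum of weighted absolute distances on a line, the optimum is the weighted median (not the mean). Total weight W = 998; half-weight = 499.
Sort by position and accumulate weight:
  block 0 (Eastvale, w=30) → cum 30
  block 3 (Northgate, w=100) → cum 130
  block 24 (Riverbend, w=80) → cum 210
  block 33 (Hillcrest, w=3) → cum 213
  block 55 (Westmoor, w=60) → cum 273
  block 62 (Southcross, w=300) → cum 573  ≥ 499 → median here
  block 69 (Midtown, w=175) → cum 748
  block 80 (Lakeside, w=250) → cum 998
Optimal location: block 62.

x = 62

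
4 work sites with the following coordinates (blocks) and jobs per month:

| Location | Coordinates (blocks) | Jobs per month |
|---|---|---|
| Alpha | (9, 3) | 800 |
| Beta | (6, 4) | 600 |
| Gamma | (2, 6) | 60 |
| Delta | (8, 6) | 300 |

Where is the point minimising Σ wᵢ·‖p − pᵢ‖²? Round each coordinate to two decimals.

(7.57, 3.95)

The minimiser of Σwᵢ‖p−pᵢ‖² is the weighted centroid p* = (Σwᵢpᵢ)/(Σwᵢ).
Σwᵢ = 1760.
Σwᵢxᵢ = 800·9 + 600·6 + 60·2 + 300·8 = 13320.
Σwᵢyᵢ = 800·3 + 600·4 + 60·6 + 300·6 = 6960.
x* = 13320/1760 = 7.57, y* = 6960/1760 = 3.95.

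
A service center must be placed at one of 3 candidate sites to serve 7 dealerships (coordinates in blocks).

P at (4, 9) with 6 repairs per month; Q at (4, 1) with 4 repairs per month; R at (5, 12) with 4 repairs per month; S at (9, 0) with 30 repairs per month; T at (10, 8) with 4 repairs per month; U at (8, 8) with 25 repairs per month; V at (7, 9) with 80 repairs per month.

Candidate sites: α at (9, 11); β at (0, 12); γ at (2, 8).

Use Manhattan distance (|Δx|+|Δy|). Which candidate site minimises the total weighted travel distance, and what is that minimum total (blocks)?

α, total 888 blocks

Total weighted distance at each candidate:
  α (9, 11): total = 888
  β (0, 12): total = 1908
  γ (2, 8): total = 1194
Minimum is at α with total 888 blocks.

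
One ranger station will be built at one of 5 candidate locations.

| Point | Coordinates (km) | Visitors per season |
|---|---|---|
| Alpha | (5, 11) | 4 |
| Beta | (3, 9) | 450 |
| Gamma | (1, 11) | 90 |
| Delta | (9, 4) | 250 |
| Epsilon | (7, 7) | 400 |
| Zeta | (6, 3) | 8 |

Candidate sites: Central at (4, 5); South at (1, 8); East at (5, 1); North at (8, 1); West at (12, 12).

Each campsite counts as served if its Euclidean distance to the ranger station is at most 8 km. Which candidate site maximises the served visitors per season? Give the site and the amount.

Central, covering 1202

Coverage radius r = 8 km; a point is covered iff (Δx)²+(Δy)² ≤ 8² = 64.
  Central (4, 5): covers {Alpha, Beta, Gamma, Delta, Epsilon, Zeta} → 1202
  South (1, 8): covers {Alpha, Beta, Gamma, Epsilon, Zeta} → 952
  East (5, 1): covers {Delta, Epsilon, Zeta} → 658
  North (8, 1): covers {Delta, Epsilon, Zeta} → 658
  West (12, 12): covers {Alpha, Epsilon} → 404
Maximum coverage at Central: 1202 visitors per season.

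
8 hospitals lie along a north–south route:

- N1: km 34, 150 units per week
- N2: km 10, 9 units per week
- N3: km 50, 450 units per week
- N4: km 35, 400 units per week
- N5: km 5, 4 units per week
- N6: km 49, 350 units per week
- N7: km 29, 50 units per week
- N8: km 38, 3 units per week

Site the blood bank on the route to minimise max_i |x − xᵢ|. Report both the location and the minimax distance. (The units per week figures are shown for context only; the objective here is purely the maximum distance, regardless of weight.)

The 1-center on a line is the midpoint of the two extreme points: leftmost at 5, rightmost at 50.
Optimal location = (5 + 50)/2 = 27.5; maximum distance = (50 − 5)/2 = 22.5.

location 27.5, max distance 22.5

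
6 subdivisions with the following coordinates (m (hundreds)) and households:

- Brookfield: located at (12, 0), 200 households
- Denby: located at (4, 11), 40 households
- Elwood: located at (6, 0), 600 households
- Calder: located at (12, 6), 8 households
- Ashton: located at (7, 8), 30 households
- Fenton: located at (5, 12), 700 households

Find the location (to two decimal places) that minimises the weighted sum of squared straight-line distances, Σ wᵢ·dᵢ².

The minimiser of Σwᵢ‖p−pᵢ‖² is the weighted centroid p* = (Σwᵢpᵢ)/(Σwᵢ).
Σwᵢ = 1578.
Σwᵢxᵢ = 200·12 + 40·4 + 600·6 + 8·12 + 30·7 + 700·5 = 9966.
Σwᵢyᵢ = 200·0 + 40·11 + 600·0 + 8·6 + 30·8 + 700·12 = 9128.
x* = 9966/1578 = 6.32, y* = 9128/1578 = 5.78.

(6.32, 5.78)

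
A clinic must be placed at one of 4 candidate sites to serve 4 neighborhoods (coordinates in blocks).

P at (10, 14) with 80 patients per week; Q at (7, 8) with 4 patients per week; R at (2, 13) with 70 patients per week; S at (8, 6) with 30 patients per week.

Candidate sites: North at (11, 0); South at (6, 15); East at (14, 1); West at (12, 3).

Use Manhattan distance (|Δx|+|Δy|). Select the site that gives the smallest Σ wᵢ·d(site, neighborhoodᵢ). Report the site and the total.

Total weighted distance at each candidate:
  North (11, 0): total = 3058
  South (6, 15): total = 1182
  East (14, 1): total = 3426
  West (12, 3): total = 2690
Minimum is at South with total 1182 blocks.

South, total 1182 blocks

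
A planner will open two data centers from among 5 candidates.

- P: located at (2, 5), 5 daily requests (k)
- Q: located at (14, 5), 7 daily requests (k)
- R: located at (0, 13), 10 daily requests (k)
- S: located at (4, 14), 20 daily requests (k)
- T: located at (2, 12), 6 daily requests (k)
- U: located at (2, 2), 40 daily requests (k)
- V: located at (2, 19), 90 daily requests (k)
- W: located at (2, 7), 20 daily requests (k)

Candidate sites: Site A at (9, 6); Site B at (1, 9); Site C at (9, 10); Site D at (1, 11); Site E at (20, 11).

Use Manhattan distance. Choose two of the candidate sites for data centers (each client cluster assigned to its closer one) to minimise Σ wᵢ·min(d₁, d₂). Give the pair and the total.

Evaluate every pair (each demand assigned to the nearer of the two):
  {Site B, Site D}: total = 1496
  {Site A, Site D}: total = 1549
  {Site C, Site D}: total = 1577
  {Site D, Site E}: total = 1591
  {Site A, Site B}: total = 1671
  {Site B, Site C}: total = 1699
  {Site B, Site E}: total = 1713
  {Site A, Site C}: total = 2476
  {Site C, Site E}: total = 2724
  {Site A, Site E}: total = 2980
Best pair: {Site B, Site D} with total 1496.

{Site B, Site D}, total 1496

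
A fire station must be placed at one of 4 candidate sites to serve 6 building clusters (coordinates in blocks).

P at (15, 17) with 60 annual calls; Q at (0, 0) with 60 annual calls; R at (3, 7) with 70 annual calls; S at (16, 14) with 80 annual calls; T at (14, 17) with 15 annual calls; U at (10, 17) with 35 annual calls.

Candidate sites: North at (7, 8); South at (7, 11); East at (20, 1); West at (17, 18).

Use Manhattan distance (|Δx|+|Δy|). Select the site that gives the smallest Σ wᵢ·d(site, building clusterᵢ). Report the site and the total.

South, total 3950 blocks

Total weighted distance at each candidate:
  North (7, 8): total = 4130
  South (7, 11): total = 3950
  East (20, 1): total = 6730
  West (17, 18): total = 4770
Minimum is at South with total 3950 blocks.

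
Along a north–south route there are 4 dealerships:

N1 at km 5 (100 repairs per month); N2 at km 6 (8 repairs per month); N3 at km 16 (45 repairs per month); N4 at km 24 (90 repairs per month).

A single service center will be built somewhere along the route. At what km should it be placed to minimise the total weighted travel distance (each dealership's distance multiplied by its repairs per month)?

For a sum of weighted absolute distances on a line, the optimum is the weighted median (not the mean). Total weight W = 243; half-weight = 121.5.
Sort by position and accumulate weight:
  km 5 (N1, w=100) → cum 100
  km 6 (N2, w=8) → cum 108
  km 16 (N3, w=45) → cum 153  ≥ 121.5 → median here
  km 24 (N4, w=90) → cum 243
Optimal location: km 16.

x = 16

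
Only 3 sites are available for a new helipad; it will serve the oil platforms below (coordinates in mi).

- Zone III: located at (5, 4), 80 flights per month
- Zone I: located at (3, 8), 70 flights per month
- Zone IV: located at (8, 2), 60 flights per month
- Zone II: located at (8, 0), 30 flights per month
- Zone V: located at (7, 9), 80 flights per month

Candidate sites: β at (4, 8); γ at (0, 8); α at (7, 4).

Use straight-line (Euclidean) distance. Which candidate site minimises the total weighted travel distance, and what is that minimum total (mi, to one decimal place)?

Total weighted distance at each candidate:
  β (4, 8): total = 1353.8
  γ (0, 8): total = 2227.3
  α (7, 4): total = 1213.8
Minimum is at α with total 1213.8 mi.

α, total 1213.8 mi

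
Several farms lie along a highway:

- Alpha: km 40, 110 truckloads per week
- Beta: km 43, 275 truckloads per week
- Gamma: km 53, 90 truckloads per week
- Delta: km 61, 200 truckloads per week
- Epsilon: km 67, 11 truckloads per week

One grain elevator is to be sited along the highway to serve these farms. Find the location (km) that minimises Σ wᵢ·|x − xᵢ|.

x = 43

For a sum of weighted absolute distances on a line, the optimum is the weighted median (not the mean). Total weight W = 686; half-weight = 343.
Sort by position and accumulate weight:
  km 40 (Alpha, w=110) → cum 110
  km 43 (Beta, w=275) → cum 385  ≥ 343 → median here
  km 53 (Gamma, w=90) → cum 475
  km 61 (Delta, w=200) → cum 675
  km 67 (Epsilon, w=11) → cum 686
Optimal location: km 43.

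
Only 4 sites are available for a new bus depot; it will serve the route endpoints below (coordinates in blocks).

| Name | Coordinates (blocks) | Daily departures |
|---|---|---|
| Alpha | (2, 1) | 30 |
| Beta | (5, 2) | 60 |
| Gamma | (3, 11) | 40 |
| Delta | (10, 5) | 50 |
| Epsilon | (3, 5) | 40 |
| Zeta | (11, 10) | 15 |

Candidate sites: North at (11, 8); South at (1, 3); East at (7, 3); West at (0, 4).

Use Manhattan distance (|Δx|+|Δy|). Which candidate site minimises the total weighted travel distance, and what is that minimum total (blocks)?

Total weighted distance at each candidate:
  North (11, 8): total = 2310
  South (1, 3): total = 1755
  East (7, 3): total = 1525
  West (0, 4): total = 1935
Minimum is at East with total 1525 blocks.

East, total 1525 blocks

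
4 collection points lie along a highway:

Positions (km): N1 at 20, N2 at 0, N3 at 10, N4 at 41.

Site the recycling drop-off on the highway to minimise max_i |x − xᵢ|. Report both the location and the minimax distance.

location 20.5, max distance 20.5

The 1-center on a line is the midpoint of the two extreme points: leftmost at 0, rightmost at 41.
Optimal location = (0 + 41)/2 = 20.5; maximum distance = (41 − 0)/2 = 20.5.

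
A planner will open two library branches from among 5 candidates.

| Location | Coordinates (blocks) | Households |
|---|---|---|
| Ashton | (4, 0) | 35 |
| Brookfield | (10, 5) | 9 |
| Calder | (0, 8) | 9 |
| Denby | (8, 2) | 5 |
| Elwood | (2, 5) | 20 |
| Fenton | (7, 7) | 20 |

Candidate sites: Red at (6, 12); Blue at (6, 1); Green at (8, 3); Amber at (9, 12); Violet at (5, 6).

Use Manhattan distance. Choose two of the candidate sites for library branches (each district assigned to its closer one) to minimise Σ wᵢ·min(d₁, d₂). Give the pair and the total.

Evaluate every pair (each demand assigned to the nearer of the two):
  {Blue, Violet}: total = 377
  {Green, Violet}: total = 489
  {Blue, Green}: total = 523
  {Red, Violet}: total = 537
  {Amber, Violet}: total = 537
  {Red, Blue}: total = 562
  {Blue, Amber}: total = 609
  {Red, Green}: total = 636
  {Green, Amber}: total = 663
  {Red, Amber}: total = 1047
Best pair: {Blue, Violet} with total 377.

{Blue, Violet}, total 377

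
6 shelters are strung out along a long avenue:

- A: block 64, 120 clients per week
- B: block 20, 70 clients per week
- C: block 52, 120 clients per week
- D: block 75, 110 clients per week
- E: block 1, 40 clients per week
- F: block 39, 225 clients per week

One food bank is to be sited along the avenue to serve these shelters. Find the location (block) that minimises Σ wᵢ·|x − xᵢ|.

For a sum of weighted absolute distances on a line, the optimum is the weighted median (not the mean). Total weight W = 685; half-weight = 342.5.
Sort by position and accumulate weight:
  block 1 (E, w=40) → cum 40
  block 20 (B, w=70) → cum 110
  block 39 (F, w=225) → cum 335
  block 52 (C, w=120) → cum 455  ≥ 342.5 → median here
  block 64 (A, w=120) → cum 575
  block 75 (D, w=110) → cum 685
Optimal location: block 52.

x = 52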